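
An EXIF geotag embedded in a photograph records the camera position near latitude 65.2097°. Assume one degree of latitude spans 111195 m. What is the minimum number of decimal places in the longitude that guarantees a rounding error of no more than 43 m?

3 decimal places

At 65.2097° one degree of longitude covers 111195 × cos 65.2097° ≈ 111195 × 0.4193 ≈ 46623.9 m.
With N decimal places the half-ulp bound is 0.5·10⁻ᴺ°, or 0.5·10⁻ᴺ × 46623.9 m on the ground.
Need 0.5 × 46623.9 × 10⁻ᴺ ≤ 43 → 10⁻ᴺ ≤ 1.845e-03, so N ≥ 2.73.
N = 2 would give 233 m (too coarse); N = 3 gives 23.3 m ≤ 43 m.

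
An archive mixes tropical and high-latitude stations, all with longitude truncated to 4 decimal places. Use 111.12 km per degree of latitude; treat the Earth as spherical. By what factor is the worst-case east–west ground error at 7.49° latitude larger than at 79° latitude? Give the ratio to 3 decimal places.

Truncating at 4 decimal places can drop up to a full unit in the last place, so the longitude may be off by as much as 0.0001°.
Error at 7.49° = 0.0001° × 111120 × cos 7.49° ≈ 11.112 × 0.9915 = 11.017 m.
Error at 79° = 0.0001° × 111120 × cos 79° ≈ 11.112 × 0.1908 = 2.1203 m.
The ratio reduces to cos 7.49° / cos 79° = 0.9915/0.1908 ≈ 5.1961.

5.196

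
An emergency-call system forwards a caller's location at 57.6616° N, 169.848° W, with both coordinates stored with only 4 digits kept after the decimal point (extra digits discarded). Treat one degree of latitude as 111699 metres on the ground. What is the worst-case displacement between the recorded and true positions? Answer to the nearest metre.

Truncating at 4 decimal places can drop up to a full unit in the last place, so each coordinate may be off by as much as 0.0001°.
Latitude error → 0.0001 × 111699 = 11.1699 m along the meridian.
Longitude error → 0.0001 × 111699 × cos 57.6616° = 0.0001 × 111699 × 0.5349 ≈ 5.97499 m.
The two errors are perpendicular, so the maximum displacement is √(11.1699² + 5.97499²) ≈ 12.6676 m.

13 metres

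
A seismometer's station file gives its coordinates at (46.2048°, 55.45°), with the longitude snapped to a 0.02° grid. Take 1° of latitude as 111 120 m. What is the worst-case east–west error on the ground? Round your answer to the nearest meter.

769 meters

With a 0.02° grid the true value lies within half a step, ±0.02°/2 = ±0.01°, of the stored one.
Parallels shrink by cos φ, so at 46.2048° a degree of longitude is 111120 × 0.6921 ≈ 76904.2 m.
So at most 0.01° × 76904.2 ≈ 769.042 m east–west.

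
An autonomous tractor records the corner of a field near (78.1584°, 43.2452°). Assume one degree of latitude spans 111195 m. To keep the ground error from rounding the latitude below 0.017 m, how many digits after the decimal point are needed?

One degree of latitude covers 111195 m.
Rounding to N decimal places gives at most 0.5 × 10⁻ᴺ degrees of error, i.e. 0.5 × 10⁻ᴺ × 111195 m.
Setting 55597.5 × 10⁻ᴺ ≤ 0.017 gives 10ᴺ ≥ 3.27e+06, i.e. N ≥ 6.51.
N = 6 would give 0.0556 m (too coarse); N = 7 gives 0.00556 m ≤ 0.017 m.

7 decimal places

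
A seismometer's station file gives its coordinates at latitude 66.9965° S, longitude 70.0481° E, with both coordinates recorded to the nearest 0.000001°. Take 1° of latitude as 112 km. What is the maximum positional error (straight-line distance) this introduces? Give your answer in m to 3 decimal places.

Rounding to 6 decimal places leaves each coordinate within ±5e-07° of the true value.
Latitude error → 5e-07 × 112000 = 0.056 m along the meridian.
E–W at 66.9965°: 5e-07° × 112000 × cos 66.9965° = 5e-07 × 112000 × 0.3908 ≈ 0.0218841 m.
Worst case both components are at the extreme and orthogonal: √(0.056² + 0.0218841²) ≈ 0.0601242 m.

0.060 m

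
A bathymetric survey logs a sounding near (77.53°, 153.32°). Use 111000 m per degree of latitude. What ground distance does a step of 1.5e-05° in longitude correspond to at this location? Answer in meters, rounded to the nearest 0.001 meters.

One degree of longitude here spans 111000 × cos 77.53° = 111000 × 0.2159 ≈ 23968.1 m; 1.5e-05° of that is 0.359521 m.

0.360 meters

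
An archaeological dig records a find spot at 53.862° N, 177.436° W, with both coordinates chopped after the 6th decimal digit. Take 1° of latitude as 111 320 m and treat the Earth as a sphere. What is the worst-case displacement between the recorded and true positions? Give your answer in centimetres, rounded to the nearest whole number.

Truncating at 6 decimal places can drop up to a full unit in the last place, so each coordinate may be off by as much as 1e-06°.
Latitude error → 1e-06 × 111320 = 0.11132 m along the meridian.
East–west component at 53.862°: 1e-06° × 111320 × cos 53.862° ≈ 1e-06 × 65649 ≈ 0.065649 m.
The two errors are perpendicular, so the maximum displacement is √(0.11132² + 0.065649²) ≈ 0.129236 m.
That is 0.129236 m = 12.924 cm.

13 centimetres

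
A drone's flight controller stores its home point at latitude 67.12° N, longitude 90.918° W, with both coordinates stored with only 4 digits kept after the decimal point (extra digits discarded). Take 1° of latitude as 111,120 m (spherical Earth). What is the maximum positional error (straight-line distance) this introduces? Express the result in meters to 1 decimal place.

Truncating at 4 decimal places can drop up to a full unit in the last place, so each coordinate may be off by as much as 0.0001°.
N–S: 0.0001° × 111120 m/° = 11.112 m.
Longitude error → 0.0001 × 111120 × cos 67.12° = 0.0001 × 111120 × 0.3888 ≈ 4.32037 m.
The two errors are perpendicular, so the maximum displacement is √(11.112² + 4.32037²) ≈ 11.9223 m.

11.9 meters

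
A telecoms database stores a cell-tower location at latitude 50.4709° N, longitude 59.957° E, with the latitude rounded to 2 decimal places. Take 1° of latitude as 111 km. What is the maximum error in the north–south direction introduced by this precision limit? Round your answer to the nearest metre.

555 metres

Rounding to 2 decimal places leaves the latitude within ±0.005° of the true value.
Along the meridian that is 0.005° × 111000 m/° = 555 m.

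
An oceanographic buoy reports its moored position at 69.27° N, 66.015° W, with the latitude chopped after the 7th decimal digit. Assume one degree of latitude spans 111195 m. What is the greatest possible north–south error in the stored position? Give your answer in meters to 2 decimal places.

0.01 meters

Truncating at 7 decimal places can drop up to a full unit in the last place, so the latitude may be off by as much as 1e-07°.
North–south distance: 1e-07° × 111195 m/° = 0.0111195 m.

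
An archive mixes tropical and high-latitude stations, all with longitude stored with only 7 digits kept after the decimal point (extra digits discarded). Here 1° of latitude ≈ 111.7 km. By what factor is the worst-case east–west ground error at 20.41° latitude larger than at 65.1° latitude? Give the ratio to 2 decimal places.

Truncating at 7 decimal places can drop up to a full unit in the last place, so the longitude may be off by as much as 1e-07°.
Error at 20.41° = 1e-07° × 111700 × cos 20.41° ≈ 0.01117 × 0.9372 = 0.010469 m.
At 65.1°: 1e-07° × 111700 × cos 65.1° = 1e-07 × 111700 × 0.4210 ≈ 0.004703 m.
The ratio reduces to cos 20.41° / cos 65.1° = 0.9372/0.4210 ≈ 2.2260.

2.23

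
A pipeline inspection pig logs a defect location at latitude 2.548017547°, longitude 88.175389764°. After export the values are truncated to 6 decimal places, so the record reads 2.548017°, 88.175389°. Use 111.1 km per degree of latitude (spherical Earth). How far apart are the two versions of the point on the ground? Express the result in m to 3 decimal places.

Δlat = 2.548017547 − 2.548017 = +0.000000547°; Δlon = 88.175389764 − 88.175389 = +0.000000764°.
North–south shift: 0.000000547 × 111100 = 0.0607717 m.
East–west at this latitude: 0.000000764° × 111100 × cos 2.54802° ≈ 0.000000764 × 110990 = 0.0847965 m.
Combined displacement = (0.0607717² + 0.0847965²)^½ ≈ 0.104325 m.

0.104 m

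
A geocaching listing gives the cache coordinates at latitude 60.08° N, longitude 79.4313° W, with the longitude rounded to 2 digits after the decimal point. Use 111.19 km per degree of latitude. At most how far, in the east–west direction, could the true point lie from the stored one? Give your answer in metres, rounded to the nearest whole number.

277 metres

Rounding to 2 decimal places leaves the longitude within ±0.005° of the true value.
At latitude 60.08° a degree of longitude spans 111190 m × cos 60.08° = 111190 × 0.4988 ≈ 55460.5 m.
Maximum E–W displacement: 0.005 × 55460.5 = 277.302 m.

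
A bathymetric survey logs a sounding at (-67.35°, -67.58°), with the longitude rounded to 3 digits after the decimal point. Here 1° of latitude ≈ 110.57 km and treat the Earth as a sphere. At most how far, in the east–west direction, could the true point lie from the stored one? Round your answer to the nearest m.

21 m

Rounding to 3 decimal places leaves the longitude within ±0.0005° of the true value.
One degree of longitude at 67.35° is 110570 × cos 67.35° ≈ 110570 × 0.3851 = 42580.6 m.
Maximum E–W displacement: 0.0005 × 42580.6 = 21.2903 m.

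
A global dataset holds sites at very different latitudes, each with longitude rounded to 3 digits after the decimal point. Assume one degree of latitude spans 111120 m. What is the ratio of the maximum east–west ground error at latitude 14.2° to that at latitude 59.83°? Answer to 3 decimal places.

1.929

Rounding to 3 decimal places leaves the longitude within ±0.0005° of the true value.
At 14.2°: 0.0005° × 111120 × cos 14.2° = 0.0005 × 111120 × 0.9694 ≈ 53.862 m.
At 59.83°: 0.0005° × 111120 × cos 59.83° = 0.0005 × 111120 × 0.5026 ≈ 27.923 m.
Ratio: 53.862 / 27.923 = cos 14.2° / cos 59.83° ≈ 1.9290.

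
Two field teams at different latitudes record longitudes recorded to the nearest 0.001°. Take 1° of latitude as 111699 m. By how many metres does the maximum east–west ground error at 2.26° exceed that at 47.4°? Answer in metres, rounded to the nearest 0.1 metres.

Rounding to 3 decimal places leaves the longitude within ±0.0005° of the true value.
Error at 2.26° = 0.0005° × 111699 × cos 2.26° ≈ 55.849 × 0.9992 = 55.806 m.
Error at 47.4° = 0.0005° × 111699 × cos 47.4° ≈ 55.849 × 0.6769 = 37.803 m.
Difference: 55.806 − 37.803 = 18.003 m.

18.0 metres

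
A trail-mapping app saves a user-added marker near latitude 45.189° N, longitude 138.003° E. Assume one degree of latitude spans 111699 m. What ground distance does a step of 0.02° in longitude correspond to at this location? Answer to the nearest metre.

At 45.189° a degree of longitude is 111699 × cos 45.189° ≈ 78722.2 m, so 0.02° corresponds to 1574.44 m.

1574 metres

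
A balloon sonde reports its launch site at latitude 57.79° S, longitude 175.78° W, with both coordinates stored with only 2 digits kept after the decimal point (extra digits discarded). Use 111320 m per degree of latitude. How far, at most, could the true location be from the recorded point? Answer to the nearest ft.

Truncating at 2 decimal places can drop up to a full unit in the last place, so each coordinate may be off by as much as 0.01°.
N–S: 0.01° × 111320 m/° = 1113.2 m.
E–W at 57.79°: 0.01° × 111320 × cos 57.79° = 0.01 × 111320 × 0.5330 ≈ 593.362 m.
Combining orthogonally: (1113.2² + 593.362²)^½ ≈ 1261.46 m.
Converting: 1261.46 m × 3.2808 ft/m ≈ 4138.7 ft.

4139 ft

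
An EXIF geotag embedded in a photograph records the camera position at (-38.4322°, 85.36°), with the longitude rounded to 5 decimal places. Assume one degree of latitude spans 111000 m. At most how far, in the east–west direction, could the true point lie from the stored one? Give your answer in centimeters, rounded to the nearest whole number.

43 centimeters

Rounding to 5 decimal places leaves the longitude within ±5e-06° of the true value.
Parallels shrink by cos φ, so at 38.4322° a degree of longitude is 111000 × 0.7833 ≈ 86951.2 m.
Maximum E–W displacement: 5e-06 × 86951.2 = 0.434756 m.
That is 0.434756 m = 43.476 cm.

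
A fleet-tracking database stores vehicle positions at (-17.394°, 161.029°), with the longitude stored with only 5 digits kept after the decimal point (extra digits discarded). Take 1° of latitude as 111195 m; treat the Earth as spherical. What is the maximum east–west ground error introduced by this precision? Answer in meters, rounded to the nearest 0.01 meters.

1.06 meters

Truncating at 5 decimal places can drop up to a full unit in the last place, so the longitude may be off by as much as 1e-05°.
One degree of longitude at 17.394° is 111195 × cos 17.394° ≈ 111195 × 0.9543 = 106110 m.
East–west error: 1e-05° × 106110 m/° ≈ 1.0611 m.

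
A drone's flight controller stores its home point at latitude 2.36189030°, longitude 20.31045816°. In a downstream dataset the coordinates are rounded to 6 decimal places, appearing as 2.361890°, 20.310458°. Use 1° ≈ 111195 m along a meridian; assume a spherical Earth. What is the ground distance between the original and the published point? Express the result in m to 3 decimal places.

0.038 m

The latitude changed by +0.00000030° and the longitude by +0.00000016°.
N–S: 0.00000030° × 111195 m/° = 0.0333585 m.
East–west at this latitude: 0.00000016° × 111195 × cos 2.36189° ≈ 0.00000016 × 111101 = 0.0177761 m.
Distance: √(0.0333585² + 0.0177761²) ≈ 0.0377992 m.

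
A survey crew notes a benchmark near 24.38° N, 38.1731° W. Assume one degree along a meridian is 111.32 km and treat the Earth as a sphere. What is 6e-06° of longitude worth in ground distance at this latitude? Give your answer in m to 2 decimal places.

One degree of longitude here spans 111320 × cos 24.38° = 111320 × 0.9108 ≈ 101393 m; 6e-06° of that is 0.60836 m.

0.61 m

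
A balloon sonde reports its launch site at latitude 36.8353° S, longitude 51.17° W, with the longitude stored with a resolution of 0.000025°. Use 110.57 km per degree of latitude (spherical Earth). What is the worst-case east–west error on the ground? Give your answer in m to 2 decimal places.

With a 0.000025° grid the true value lies within half a step, ±0.000025°/2 = ±1.25e-05°, of the stored one.
Parallels shrink by cos φ, so at 36.8353° a degree of longitude is 110570 × 0.8004 ≈ 88496 m.
Maximum E–W displacement: 1.25e-05 × 88496 = 1.1062 m.

1.11 m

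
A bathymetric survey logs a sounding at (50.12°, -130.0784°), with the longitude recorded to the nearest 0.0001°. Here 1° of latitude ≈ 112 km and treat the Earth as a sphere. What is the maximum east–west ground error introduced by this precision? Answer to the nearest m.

4 m

Rounding to 4 decimal places leaves the longitude within ±5e-05° of the true value.
At latitude 50.12° a degree of longitude spans 112000 m × cos 50.12° = 112000 × 0.6412 ≈ 71812.4 m.
Maximum E–W displacement: 5e-05 × 71812.4 = 3.59062 m.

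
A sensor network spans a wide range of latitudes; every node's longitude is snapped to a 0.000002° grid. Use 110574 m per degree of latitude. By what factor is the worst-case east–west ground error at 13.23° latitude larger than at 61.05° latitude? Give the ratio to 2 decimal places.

2.01

With a 0.000002° grid the true value lies within half a step, ±0.000002°/2 = ±1e-06°, of the stored one.
Error at 13.23° = 1e-06° × 110574 × cos 13.23° ≈ 0.11057 × 0.9735 = 0.10764 m.
At 61.05°: 1e-06° × 110574 × cos 61.05° = 1e-06 × 110574 × 0.4840 ≈ 0.053523 m.
The ratio reduces to cos 13.23° / cos 61.05° = 0.9735/0.4840 ≈ 2.0111.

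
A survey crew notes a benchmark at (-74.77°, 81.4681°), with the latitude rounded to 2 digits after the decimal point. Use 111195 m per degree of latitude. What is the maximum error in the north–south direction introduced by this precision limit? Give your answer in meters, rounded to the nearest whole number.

Rounding to 2 decimal places leaves the latitude within ±0.005° of the true value.
North–south distance: 0.005° × 111195 m/° = 555.975 m.

556 meters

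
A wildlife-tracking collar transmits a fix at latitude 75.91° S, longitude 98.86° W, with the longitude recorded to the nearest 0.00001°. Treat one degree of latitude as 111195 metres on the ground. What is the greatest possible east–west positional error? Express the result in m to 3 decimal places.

Rounding to 5 decimal places leaves the longitude within ±5e-06° of the true value.
Parallels shrink by cos φ, so at 75.91° a degree of longitude is 111195 × 0.2434 ≈ 27069.9 m.
East–west error: 5e-06° × 27069.9 m/° ≈ 0.13535 m.

0.135 m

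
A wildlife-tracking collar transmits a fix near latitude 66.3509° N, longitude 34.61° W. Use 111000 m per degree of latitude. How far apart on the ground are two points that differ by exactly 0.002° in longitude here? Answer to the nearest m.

89 m

At 66.3509° a degree of longitude is 111000 × cos 66.3509° ≈ 44525.9 m, so 0.002° corresponds to 89.0518 m.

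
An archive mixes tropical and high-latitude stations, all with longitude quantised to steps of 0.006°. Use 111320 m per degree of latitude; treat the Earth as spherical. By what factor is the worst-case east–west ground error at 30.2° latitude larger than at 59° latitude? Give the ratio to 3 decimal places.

1.678

With a 0.006° grid the true value lies within half a step, ±0.006°/2 = ±0.003°, of the stored one.
At 30.2°: 0.003° × 111320 × cos 30.2° = 0.003 × 111320 × 0.8643 ≈ 288.63 m.
Error at 59° = 0.003° × 111320 × cos 59° ≈ 333.96 × 0.5150 = 172 m.
The ratio reduces to cos 30.2° / cos 59° = 0.8643/0.5150 ≈ 1.6781.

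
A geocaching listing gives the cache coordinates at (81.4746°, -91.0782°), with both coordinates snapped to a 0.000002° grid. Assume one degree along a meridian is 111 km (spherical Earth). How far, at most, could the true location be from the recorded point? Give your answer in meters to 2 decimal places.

0.11 meters

With a 0.000002° grid the true value lies within half a step, ±0.000002°/2 = ±1e-06°, of the stored one.
Latitude error → 1e-06 × 111000 = 0.111 m along the meridian.
Longitude error → 1e-06 × 111000 × cos 81.4746° = 1e-06 × 111000 × 0.1482 ≈ 0.0164555 m.
Worst case both components are at the extreme and orthogonal: √(0.111² + 0.0164555²) ≈ 0.112213 m.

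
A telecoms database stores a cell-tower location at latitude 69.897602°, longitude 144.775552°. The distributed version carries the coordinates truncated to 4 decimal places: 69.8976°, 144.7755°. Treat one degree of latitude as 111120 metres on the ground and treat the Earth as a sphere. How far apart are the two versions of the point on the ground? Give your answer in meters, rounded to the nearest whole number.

2 meters

The latitude changed by +0.000002° and the longitude by +0.000052°.
North–south shift: 0.000002 × 111120 = 0.22224 m.
East–west at this latitude: 0.000052° × 111120 × cos 69.8976° ≈ 0.000052 × 38191.8 = 1.98598 m.
Distance: √(0.22224² + 1.98598²) ≈ 1.99837 m.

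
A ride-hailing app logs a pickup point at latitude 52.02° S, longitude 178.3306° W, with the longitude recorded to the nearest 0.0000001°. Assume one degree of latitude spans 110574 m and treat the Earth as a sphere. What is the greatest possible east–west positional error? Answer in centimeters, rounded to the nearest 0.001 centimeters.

0.340 centimeters

Rounding to 7 decimal places leaves the longitude within ±5e-08° of the true value.
Parallels shrink by cos φ, so at 52.02° a degree of longitude is 110574 × 0.6154 ≈ 68045.7 m.
East–west error: 5e-08° × 68045.7 m/° ≈ 0.00340229 m.
That is 0.00340229 m = 0.34023 cm.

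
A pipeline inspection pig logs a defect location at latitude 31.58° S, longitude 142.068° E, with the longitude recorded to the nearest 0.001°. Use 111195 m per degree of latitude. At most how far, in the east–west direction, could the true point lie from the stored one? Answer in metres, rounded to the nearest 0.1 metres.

Rounding to 3 decimal places leaves the longitude within ±0.0005° of the true value.
At latitude 31.58° a degree of longitude spans 111195 m × cos 31.58° = 111195 × 0.8519 ≈ 94728.1 m.
East–west error: 0.0005° × 94728.1 m/° ≈ 47.3641 m.

47.4 metres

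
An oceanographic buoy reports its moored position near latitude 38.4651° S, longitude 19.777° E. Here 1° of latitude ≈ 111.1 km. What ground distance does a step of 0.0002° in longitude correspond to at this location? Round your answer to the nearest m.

At 38.4651° a degree of longitude is 111100 × cos 38.4651° ≈ 86989.9 m, so 0.0002° corresponds to 17.398 m.

17 m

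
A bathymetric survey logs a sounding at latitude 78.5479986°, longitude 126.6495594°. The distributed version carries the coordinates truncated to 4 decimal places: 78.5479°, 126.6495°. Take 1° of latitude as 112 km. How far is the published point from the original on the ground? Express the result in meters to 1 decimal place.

11.1 meters

Δlat = 78.5479986 − 78.5479 = +0.0000986°; Δlon = 126.6495594 − 126.6495 = +0.0000594°.
N–S: 0.0000986° × 112000 m/° = 11.0432 m.
E–W at 78.5479°: 0.0000594° × 112000 × cos 78.5479° = 0.0000594 × 112000 × 0.1985 ≈ 1.3209 m.
Combined displacement = (11.0432² + 1.3209²)^½ ≈ 11.1219 m.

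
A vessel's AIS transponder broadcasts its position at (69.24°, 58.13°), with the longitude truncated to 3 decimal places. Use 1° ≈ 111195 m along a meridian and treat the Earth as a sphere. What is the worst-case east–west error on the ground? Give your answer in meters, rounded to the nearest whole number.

39 meters

Truncating at 3 decimal places can drop up to a full unit in the last place, so the longitude may be off by as much as 0.001°.
One degree of longitude at 69.24° is 111195 × cos 69.24° ≈ 111195 × 0.3545 = 39413.5 m.
East–west error: 0.001° × 39413.5 m/° ≈ 39.4135 m.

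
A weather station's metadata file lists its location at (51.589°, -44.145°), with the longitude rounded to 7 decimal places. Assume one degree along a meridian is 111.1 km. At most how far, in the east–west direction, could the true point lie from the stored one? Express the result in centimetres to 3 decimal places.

0.345 centimetres

Rounding to 7 decimal places leaves the longitude within ±5e-08° of the true value.
One degree of longitude at 51.589° is 111100 × cos 51.589° ≈ 111100 × 0.6213 = 69026.2 m.
So at most 5e-08° × 69026.2 ≈ 0.00345131 m east–west.
That is 0.00345131 m = 0.34513 cm.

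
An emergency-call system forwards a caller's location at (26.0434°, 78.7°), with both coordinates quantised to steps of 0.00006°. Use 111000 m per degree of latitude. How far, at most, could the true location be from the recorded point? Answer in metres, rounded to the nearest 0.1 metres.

With a 0.00006° grid the true value lies within half a step, ±0.00006°/2 = ±3e-05°, of the stored one.
Latitude error → 3e-05 × 111000 = 3.33 m along the meridian.
East–west component at 26.0434°: 3e-05° × 111000 × cos 26.0434° ≈ 3e-05 × 99729.3 ≈ 2.99188 m.
Worst case both components are at the extreme and orthogonal: √(3.33² + 2.99188²) ≈ 4.47663 m.

4.5 metres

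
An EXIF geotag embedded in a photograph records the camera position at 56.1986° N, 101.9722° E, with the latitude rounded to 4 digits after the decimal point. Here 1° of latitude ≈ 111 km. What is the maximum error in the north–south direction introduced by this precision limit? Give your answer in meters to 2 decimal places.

5.55 meters

Rounding to 4 decimal places leaves the latitude within ±5e-05° of the true value.
Along the meridian that is 5e-05° × 111000 m/° = 5.55 m.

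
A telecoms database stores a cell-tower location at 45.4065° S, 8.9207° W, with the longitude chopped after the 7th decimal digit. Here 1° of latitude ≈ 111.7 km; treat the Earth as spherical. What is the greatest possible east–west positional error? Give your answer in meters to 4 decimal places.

0.0078 meters

Truncating at 7 decimal places can drop up to a full unit in the last place, so the longitude may be off by as much as 1e-07°.
One degree of longitude at 45.4065° is 111700 × cos 45.4065° ≈ 111700 × 0.7021 = 78421.5 m.
Maximum E–W displacement: 1e-07 × 78421.5 = 0.00784215 m.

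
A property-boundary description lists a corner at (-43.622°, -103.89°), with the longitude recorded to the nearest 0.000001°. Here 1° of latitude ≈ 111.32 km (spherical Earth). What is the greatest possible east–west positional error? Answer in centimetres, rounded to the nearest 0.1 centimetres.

4.0 centimetres

Rounding to 6 decimal places leaves the longitude within ±5e-07° of the true value.
Parallels shrink by cos φ, so at 43.622° a degree of longitude is 111320 × 0.7239 ≈ 80585.3 m.
Maximum E–W displacement: 5e-07 × 80585.3 = 0.0402927 m.
That is 0.0402927 m = 4.0293 cm.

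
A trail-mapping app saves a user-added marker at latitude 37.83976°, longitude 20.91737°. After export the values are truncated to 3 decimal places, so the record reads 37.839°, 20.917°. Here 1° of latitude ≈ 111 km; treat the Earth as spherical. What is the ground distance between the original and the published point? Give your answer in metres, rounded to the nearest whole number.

Δlat = 37.83976 − 37.839 = +0.00076°; Δlon = 20.91737 − 20.917 = +0.00037°.
North–south shift: 0.00076 × 111000 = 84.36 m.
E–W at 37.839°: 0.00037° × 111000 × cos 37.839° = 0.00037 × 111000 × 0.7897 ≈ 32.4345 m.
Distance: √(84.36² + 32.4345²) ≈ 90.3804 m.

90 metres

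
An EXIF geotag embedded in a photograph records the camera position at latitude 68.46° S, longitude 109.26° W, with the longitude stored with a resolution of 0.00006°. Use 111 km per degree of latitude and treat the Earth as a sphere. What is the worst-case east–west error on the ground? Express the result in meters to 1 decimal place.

1.2 meters

With a 0.00006° grid the true value lies within half a step, ±0.00006°/2 = ±3e-05°, of the stored one.
Parallels shrink by cos φ, so at 68.46° a degree of longitude is 111000 × 0.3672 ≈ 40753.7 m.
So at most 3e-05° × 40753.7 ≈ 1.22261 m east–west.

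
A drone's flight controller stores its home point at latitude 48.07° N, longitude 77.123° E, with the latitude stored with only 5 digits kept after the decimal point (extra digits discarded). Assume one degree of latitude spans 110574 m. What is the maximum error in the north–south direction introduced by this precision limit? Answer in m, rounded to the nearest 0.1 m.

Truncating at 5 decimal places can drop up to a full unit in the last place, so the latitude may be off by as much as 1e-05°.
Along the meridian that is 1e-05° × 110574 m/° = 1.10574 m.

1.1 m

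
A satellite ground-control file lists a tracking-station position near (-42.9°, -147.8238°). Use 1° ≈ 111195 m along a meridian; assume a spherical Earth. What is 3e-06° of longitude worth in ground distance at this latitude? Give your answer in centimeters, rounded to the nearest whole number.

24 centimeters

One degree of longitude here spans 111195 × cos 42.9° = 111195 × 0.7325 ≈ 81455.1 m; 3e-06° of that is 0.244365 m.
That is 0.244365 m = 24.437 cm.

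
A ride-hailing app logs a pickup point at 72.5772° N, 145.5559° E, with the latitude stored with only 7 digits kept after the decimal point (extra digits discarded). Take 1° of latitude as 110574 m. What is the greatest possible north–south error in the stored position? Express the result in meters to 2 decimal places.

Truncating at 7 decimal places can drop up to a full unit in the last place, so the latitude may be off by as much as 1e-07°.
North–south distance: 1e-07° × 110574 m/° = 0.0110574 m.

0.01 meters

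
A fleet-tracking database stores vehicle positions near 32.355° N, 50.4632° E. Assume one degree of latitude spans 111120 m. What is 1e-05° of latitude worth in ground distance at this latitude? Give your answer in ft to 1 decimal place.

1e-05° × 111120 m/° = 1.1112 m.
In feet: 1.1112 m ÷ 0.3048 ≈ 3.6457 ft.

3.6 ft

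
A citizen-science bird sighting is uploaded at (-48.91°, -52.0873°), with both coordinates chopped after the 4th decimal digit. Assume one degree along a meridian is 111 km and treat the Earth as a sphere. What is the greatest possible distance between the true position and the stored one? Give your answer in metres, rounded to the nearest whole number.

Truncating at 4 decimal places can drop up to a full unit in the last place, so each coordinate may be off by as much as 0.0001°.
Latitude error → 0.0001 × 111000 = 11.1 m along the meridian.
East–west component at 48.91°: 0.0001° × 111000 × cos 48.91° ≈ 0.0001 × 72954.1 ≈ 7.29541 m.
Combining orthogonally: (11.1² + 7.29541²)^½ ≈ 13.2828 m.

13 metres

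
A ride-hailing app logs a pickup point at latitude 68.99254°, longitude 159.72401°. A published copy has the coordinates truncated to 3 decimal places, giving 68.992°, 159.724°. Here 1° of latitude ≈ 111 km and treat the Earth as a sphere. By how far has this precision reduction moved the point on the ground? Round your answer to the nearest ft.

197 ft

Δlat = 68.99254 − 68.992 = +0.00054°; Δlon = 159.72401 − 159.724 = +0.00001°.
N–S: 0.00054° × 111000 m/° = 59.94 m.
E–W at 68.992°: 0.00001° × 111000 × cos 68.992° = 0.00001 × 111000 × 0.3585 ≈ 0.397933 m.
Combined displacement = (59.94² + 0.397933²)^½ ≈ 59.9413 m.
Converting: 59.9413 m × 3.2808 ft/m ≈ 196.66 ft.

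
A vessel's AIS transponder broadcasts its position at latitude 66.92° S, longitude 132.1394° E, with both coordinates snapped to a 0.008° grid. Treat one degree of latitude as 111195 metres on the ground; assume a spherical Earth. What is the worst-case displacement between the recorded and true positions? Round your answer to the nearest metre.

With a 0.008° grid the true value lies within half a step, ±0.008°/2 = ±0.004°, of the stored one.
North–south component: 0.004° × 111195 = 444.78 m.
East–west component at 66.92°: 0.004° × 111195 × cos 66.92° ≈ 0.004 × 43590.2 ≈ 174.361 m.
The two errors are perpendicular, so the maximum displacement is √(444.78² + 174.361²) ≈ 477.735 m.

478 metres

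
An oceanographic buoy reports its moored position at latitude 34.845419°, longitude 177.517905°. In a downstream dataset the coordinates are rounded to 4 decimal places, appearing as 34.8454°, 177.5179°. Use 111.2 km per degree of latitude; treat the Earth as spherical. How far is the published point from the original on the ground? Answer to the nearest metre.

2 metres

The latitude changed by +0.000019° and the longitude by +0.000005°.
North–south shift: 0.000019 × 111200 = 2.1128 m.
E–W at 34.8454°: 0.000005° × 111200 × cos 34.8454° = 0.000005 × 111200 × 0.8207 ≈ 0.456307 m.
Combined displacement = (2.1128² + 0.456307²)^½ ≈ 2.16151 m.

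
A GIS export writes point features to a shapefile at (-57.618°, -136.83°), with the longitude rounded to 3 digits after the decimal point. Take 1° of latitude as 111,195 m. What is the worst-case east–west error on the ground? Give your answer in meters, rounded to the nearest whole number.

30 meters

Rounding to 3 decimal places leaves the longitude within ±0.0005° of the true value.
One degree of longitude at 57.618° is 111195 × cos 57.618° ≈ 111195 × 0.5356 = 59551.8 m.
Maximum E–W displacement: 0.0005 × 59551.8 = 29.7759 m.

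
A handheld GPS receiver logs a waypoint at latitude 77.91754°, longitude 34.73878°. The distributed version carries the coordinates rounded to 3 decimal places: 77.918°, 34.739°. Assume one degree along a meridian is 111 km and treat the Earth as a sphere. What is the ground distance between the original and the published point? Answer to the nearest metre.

The latitude changed by -0.00046° and the longitude by -0.00022°.
N–S: -0.00046° × 111000 m/° = -51.06 m.
E–W at 77.918°: -0.00022° × 111000 × cos 77.918° = -0.00022 × 111000 × 0.2093 ≈ -5.11138 m.
Distance: √(51.06² + 5.11138²) ≈ 51.3152 m.

51 metres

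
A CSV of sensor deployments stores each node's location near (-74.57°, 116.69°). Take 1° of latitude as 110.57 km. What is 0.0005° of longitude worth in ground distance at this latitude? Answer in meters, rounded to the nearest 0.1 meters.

14.7 meters

At 74.57° a degree of longitude is 110570 × cos 74.57° ≈ 29418.4 m, so 0.0005° corresponds to 14.7092 m.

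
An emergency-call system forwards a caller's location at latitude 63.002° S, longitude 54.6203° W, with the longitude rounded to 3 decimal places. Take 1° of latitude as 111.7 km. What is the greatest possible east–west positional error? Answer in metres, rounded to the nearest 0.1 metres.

Rounding to 3 decimal places leaves the longitude within ±0.0005° of the true value.
One degree of longitude at 63.002° is 111700 × cos 63.002° ≈ 111700 × 0.4540 = 50707.3 m.
Maximum E–W displacement: 0.0005 × 50707.3 = 25.3536 m.

25.4 metres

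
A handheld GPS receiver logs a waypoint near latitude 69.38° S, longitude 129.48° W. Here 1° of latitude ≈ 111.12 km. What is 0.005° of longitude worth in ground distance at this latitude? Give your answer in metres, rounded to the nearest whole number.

One degree of longitude here spans 111120 × cos 69.38° = 111120 × 0.3522 ≈ 39132.9 m; 0.005° of that is 195.665 m.

196 metres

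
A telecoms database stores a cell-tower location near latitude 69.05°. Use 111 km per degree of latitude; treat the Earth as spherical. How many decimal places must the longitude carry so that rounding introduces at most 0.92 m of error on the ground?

At 69.05° one degree of longitude covers 111000 × cos 69.05° ≈ 111000 × 0.3576 ≈ 39688.4 m.
N decimal places → at most half a unit in the last place, 0.5 × 10⁻ᴺ° = 39688.4/2 × 10⁻ᴺ m.
Setting 19844.2 × 10⁻ᴺ ≤ 0.92 gives 10ᴺ ≥ 2.157e+04, i.e. N ≥ 4.33.
So 5 decimal places suffice (0.198 m); 4 would allow up to 1.98 m.

5 decimal places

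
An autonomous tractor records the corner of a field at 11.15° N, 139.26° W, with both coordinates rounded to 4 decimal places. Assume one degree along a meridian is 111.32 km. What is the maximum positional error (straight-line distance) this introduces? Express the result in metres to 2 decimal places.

7.80 metres

Rounding to 4 decimal places leaves each coordinate within ±5e-05° of the true value.
N–S: 5e-05° × 111320 m/° = 5.566 m.
East–west component at 11.15°: 5e-05° × 111320 × cos 11.15° ≈ 5e-05 × 109219 ≈ 5.46094 m.
Combining orthogonally: (5.566² + 5.46094²)^½ ≈ 7.79758 m.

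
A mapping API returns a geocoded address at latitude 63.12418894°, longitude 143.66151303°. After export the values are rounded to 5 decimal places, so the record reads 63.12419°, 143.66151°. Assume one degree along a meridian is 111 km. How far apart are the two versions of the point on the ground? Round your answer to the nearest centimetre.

Δlat = 63.12418894 − 63.12419 = -0.00000106°; Δlon = 143.66151303 − 143.66151 = +0.00000303°.
N–S: -0.00000106° × 111000 m/° = -0.11766 m.
East–west at this latitude: 0.00000303° × 111000 × cos 63.1242° ≈ 0.00000303 × 50178.5 = 0.152041 m.
Combined displacement = (0.11766² + 0.152041²)^½ ≈ 0.192251 m.
That is 0.192251 m = 19.225 cm.

19 centimetres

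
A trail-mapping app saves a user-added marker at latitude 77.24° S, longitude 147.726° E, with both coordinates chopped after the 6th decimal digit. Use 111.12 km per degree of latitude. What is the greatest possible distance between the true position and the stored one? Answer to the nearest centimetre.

11 centimetres

Truncating at 6 decimal places can drop up to a full unit in the last place, so each coordinate may be off by as much as 1e-06°.
Latitude error → 1e-06 × 111120 = 0.11112 m along the meridian.
East–west component at 77.24°: 1e-06° × 111120 × cos 77.24° ≈ 1e-06 × 24542.8 ≈ 0.0245428 m.
The two errors are perpendicular, so the maximum displacement is √(0.11112² + 0.0245428²) ≈ 0.113798 m.
That is 0.113798 m = 11.38 cm.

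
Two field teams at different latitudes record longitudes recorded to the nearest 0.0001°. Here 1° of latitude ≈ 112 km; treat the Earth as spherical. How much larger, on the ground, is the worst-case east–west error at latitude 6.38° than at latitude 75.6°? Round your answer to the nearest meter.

4 meters

Rounding to 4 decimal places leaves the longitude within ±5e-05° of the true value.
Error at 6.38° = 5e-05° × 112000 × cos 6.38° ≈ 5.6 × 0.9938 = 5.5653 m.
At 75.6°: 5e-05° × 112000 × cos 75.6° = 5e-05 × 112000 × 0.2487 ≈ 1.3927 m.
So the lower-latitude error exceeds the higher by 5.5653 − 1.3927 = 4.1727 m.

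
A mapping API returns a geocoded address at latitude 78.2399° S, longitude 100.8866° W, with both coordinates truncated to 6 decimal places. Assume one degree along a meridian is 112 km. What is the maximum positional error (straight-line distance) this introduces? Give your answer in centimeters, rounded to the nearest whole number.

11 centimeters

Truncating at 6 decimal places can drop up to a full unit in the last place, so each coordinate may be off by as much as 1e-06°.
N–S: 1e-06° × 112000 m/° = 0.112 m.
E–W at 78.2399°: 1e-06° × 112000 × cos 78.2399° = 1e-06 × 112000 × 0.2038 ≈ 0.0228272 m.
The two errors are perpendicular, so the maximum displacement is √(0.112² + 0.0228272²) ≈ 0.114303 m.
That is 0.114303 m = 11.43 cm.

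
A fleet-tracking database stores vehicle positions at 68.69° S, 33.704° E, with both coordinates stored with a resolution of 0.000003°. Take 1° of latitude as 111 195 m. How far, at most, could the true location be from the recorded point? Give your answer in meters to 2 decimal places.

0.18 meters

With a 0.000003° grid the true value lies within half a step, ±0.000003°/2 = ±1.5e-06°, of the stored one.
North–south component: 1.5e-06° × 111195 = 0.166793 m.
East–west component at 68.69°: 1.5e-06° × 111195 × cos 68.69° ≈ 1.5e-06 × 40409.8 ≈ 0.0606147 m.
The two errors are perpendicular, so the maximum displacement is √(0.166793² + 0.0606147²) ≈ 0.177465 m.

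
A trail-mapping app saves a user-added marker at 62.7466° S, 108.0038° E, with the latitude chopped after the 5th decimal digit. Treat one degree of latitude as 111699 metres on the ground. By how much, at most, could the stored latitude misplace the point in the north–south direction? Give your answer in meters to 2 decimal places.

1.12 meters

Truncating at 5 decimal places can drop up to a full unit in the last place, so the latitude may be off by as much as 1e-05°.
Along the meridian that is 1e-05° × 111699 m/° = 1.11699 m.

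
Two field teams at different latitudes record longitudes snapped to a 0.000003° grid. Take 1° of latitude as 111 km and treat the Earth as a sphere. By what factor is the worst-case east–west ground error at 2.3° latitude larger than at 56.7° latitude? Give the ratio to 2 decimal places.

1.82

With a 0.000003° grid the true value lies within half a step, ±0.000003°/2 = ±1.5e-06°, of the stored one.
At 2.3°: 1.5e-06° × 111000 × cos 2.3° = 1.5e-06 × 111000 × 0.9992 ≈ 0.16637 m.
Error at 56.7° = 1.5e-06° × 111000 × cos 56.7° ≈ 0.1665 × 0.5490 = 0.091412 m.
The ratio reduces to cos 2.3° / cos 56.7° = 0.9992/0.5490 ≈ 1.8200.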